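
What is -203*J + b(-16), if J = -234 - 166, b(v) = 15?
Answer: 81215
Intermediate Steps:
J = -400
-203*J + b(-16) = -203*(-400) + 15 = 81200 + 15 = 81215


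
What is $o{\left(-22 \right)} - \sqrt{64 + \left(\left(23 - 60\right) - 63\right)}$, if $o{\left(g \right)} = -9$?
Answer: $-9 - 6 i \approx -9.0 - 6.0 i$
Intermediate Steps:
$o{\left(-22 \right)} - \sqrt{64 + \left(\left(23 - 60\right) - 63\right)} = -9 - \sqrt{64 + \left(\left(23 - 60\right) - 63\right)} = -9 - \sqrt{64 - 100} = -9 - \sqrt{-36} = -9 - 6 i$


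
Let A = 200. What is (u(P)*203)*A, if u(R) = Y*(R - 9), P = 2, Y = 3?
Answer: -852600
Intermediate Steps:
u(R) = -27 + 3*R (u(R) = 3*(R - 9) = 3*(-9 + R) = -27 + 3*R)
(u(P)*203)*A = ((-27 + 3*2)*203)*200 = ((-27 + 6)*203)*200 = -21*203*200 = -4263*200 = -852600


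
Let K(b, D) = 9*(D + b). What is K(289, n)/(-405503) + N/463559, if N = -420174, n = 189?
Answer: -172376048340/187974565177 ≈ -0.91702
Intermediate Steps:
K(b, D) = 9*D + 9*b
K(289, n)/(-405503) + N/463559 = (9*189 + 9*289)/(-405503) - 420174/463559 = (1701 + 2601)*(-1/405503) - 420174*1/463559 = 4302*(-1/405503) - 420174/463559 = -4302/405503 - 420174/463559 = -172376048340/187974565177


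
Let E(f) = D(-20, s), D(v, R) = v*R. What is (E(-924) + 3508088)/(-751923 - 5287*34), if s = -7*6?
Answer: -3508928/931681 ≈ -3.7662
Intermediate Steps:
s = -42
D(v, R) = R*v
E(f) = 840 (E(f) = -42*(-20) = 840)
(E(-924) + 3508088)/(-751923 - 5287*34) = (840 + 3508088)/(-751923 - 5287*34) = 3508928/(-751923 - 179758) = 3508928/(-931681) = 3508928*(-1/931681) = -3508928/931681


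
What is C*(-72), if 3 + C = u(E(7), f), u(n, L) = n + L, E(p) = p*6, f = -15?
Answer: -1728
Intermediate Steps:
E(p) = 6*p
u(n, L) = L + n
C = 24 (C = -3 + (-15 + 6*7) = -3 + (-15 + 42) = -3 + 27 = 24)
C*(-72) = 24*(-72) = -1728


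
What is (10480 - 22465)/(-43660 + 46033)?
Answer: -3995/791 ≈ -5.0506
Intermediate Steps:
(10480 - 22465)/(-43660 + 46033) = -11985/2373 = -11985*1/2373 = -3995/791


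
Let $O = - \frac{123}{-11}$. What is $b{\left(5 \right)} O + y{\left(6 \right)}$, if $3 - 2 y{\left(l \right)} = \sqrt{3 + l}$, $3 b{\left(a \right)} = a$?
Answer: $\frac{205}{11} \approx 18.636$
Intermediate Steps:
$b{\left(a \right)} = \frac{a}{3}$
$O = \frac{123}{11}$ ($O = \left(-123\right) \left(- \frac{1}{11}\right) = \frac{123}{11} \approx 11.182$)
$y{\left(l \right)} = \frac{3}{2} - \frac{\sqrt{3 + l}}{2}$
$b{\left(5 \right)} O + y{\left(6 \right)} = \frac{1}{3} \cdot 5 \cdot \frac{123}{11} + \left(\frac{3}{2} - \frac{\sqrt{3 + 6}}{2}\right) = \frac{5}{3} \cdot \frac{123}{11} + \left(\frac{3}{2} - \frac{\sqrt{9}}{2}\right) = \frac{205}{11} + \left(\frac{3}{2} - \frac{3}{2}\right) = \frac{205}{11} + 0 = \frac{205}{11}$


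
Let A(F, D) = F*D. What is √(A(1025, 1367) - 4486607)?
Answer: 14*I*√15742 ≈ 1756.5*I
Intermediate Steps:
A(F, D) = D*F
√(A(1025, 1367) - 4486607) = √(1367*1025 - 4486607) = √(1401175 - 4486607) = √(-3085432) = 14*I*√15742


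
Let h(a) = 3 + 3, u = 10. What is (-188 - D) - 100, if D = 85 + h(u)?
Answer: -379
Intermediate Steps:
h(a) = 6
D = 91 (D = 85 + 6 = 91)
(-188 - D) - 100 = (-188 - 1*91) - 100 = (-188 - 91) - 100 = -279 - 100 = -379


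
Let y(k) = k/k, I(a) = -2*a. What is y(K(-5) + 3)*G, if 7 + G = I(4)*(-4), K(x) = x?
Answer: 25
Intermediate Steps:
G = 25 (G = -7 - 2*4*(-4) = -7 - 8*(-4) = -7 + 32 = 25)
y(k) = 1
y(K(-5) + 3)*G = 1*25 = 25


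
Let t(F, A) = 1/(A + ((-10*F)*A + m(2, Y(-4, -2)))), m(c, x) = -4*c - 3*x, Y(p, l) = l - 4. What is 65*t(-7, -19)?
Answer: -5/103 ≈ -0.048544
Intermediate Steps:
Y(p, l) = -4 + l
t(F, A) = 1/(10 + A - 10*A*F) (t(F, A) = 1/(A + ((-10*F)*A + (-4*2 - 3*(-4 - 2)))) = 1/(A + (-10*A*F + (-8 - 3*(-6)))) = 1/(A + (-10*A*F + (-8 + 18))) = 1/(A + (-10*A*F + 10)) = 1/(A + (10 - 10*A*F)) = 1/(10 + A - 10*A*F))
65*t(-7, -19) = 65/(10 - 19 - 10*(-19)*(-7)) = 65/(10 - 19 - 1330) = 65/(-1339) = 65*(-1/1339) = -5/103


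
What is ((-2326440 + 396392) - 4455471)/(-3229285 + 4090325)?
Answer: -6385519/861040 ≈ -7.4161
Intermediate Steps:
((-2326440 + 396392) - 4455471)/(-3229285 + 4090325) = (-1930048 - 4455471)/861040 = -6385519*1/861040 = -6385519/861040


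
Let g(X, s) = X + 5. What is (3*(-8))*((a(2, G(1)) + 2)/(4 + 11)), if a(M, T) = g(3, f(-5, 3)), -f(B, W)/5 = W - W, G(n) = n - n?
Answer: -16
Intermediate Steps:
G(n) = 0
f(B, W) = 0 (f(B, W) = -5*(W - W) = -5*0 = 0)
g(X, s) = 5 + X
a(M, T) = 8 (a(M, T) = 5 + 3 = 8)
(3*(-8))*((a(2, G(1)) + 2)/(4 + 11)) = (3*(-8))*((8 + 2)/(4 + 11)) = -240/15 = -24*⅔ = -16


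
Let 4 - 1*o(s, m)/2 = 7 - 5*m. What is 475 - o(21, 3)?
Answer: 451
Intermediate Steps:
o(s, m) = -6 + 10*m (o(s, m) = 8 - 2*(7 - 5*m) = 8 + (-14 + 10*m) = -6 + 10*m)
475 - o(21, 3) = 475 - (-6 + 10*3) = 475 - (-6 + 30) = 475 - 1*24 = 475 - 24 = 451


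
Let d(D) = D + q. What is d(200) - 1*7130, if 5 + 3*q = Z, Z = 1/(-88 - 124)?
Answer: -4408541/636 ≈ -6931.7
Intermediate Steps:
Z = -1/212 (Z = 1/(-212) = -1/212 ≈ -0.0047170)
q = -1061/636 (q = -5/3 + (⅓)*(-1/212) = -5/3 - 1/636 = -1061/636 ≈ -1.6682)
d(D) = -1061/636 + D (d(D) = D - 1061/636 = -1061/636 + D)
d(200) - 1*7130 = (-1061/636 + 200) - 1*7130 = 126139/636 - 7130 = -4408541/636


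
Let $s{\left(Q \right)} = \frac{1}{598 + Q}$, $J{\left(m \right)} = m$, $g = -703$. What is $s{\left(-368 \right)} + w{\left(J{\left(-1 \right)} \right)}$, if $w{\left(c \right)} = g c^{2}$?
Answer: $- \frac{161689}{230} \approx -703.0$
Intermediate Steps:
$w{\left(c \right)} = - 703 c^{2}$
$s{\left(-368 \right)} + w{\left(J{\left(-1 \right)} \right)} = \frac{1}{598 - 368} - 703 \left(-1\right)^{2} = \frac{1}{230} - 703 = - \frac{161689}{230}$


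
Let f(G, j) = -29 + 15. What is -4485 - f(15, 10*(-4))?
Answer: -4471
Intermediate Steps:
f(G, j) = -14
-4485 - f(15, 10*(-4)) = -4485 - 1*(-14) = -4485 + 14 = -4471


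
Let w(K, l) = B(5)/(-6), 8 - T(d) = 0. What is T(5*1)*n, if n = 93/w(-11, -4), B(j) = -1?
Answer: 4464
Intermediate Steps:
T(d) = 8 (T(d) = 8 - 1*0 = 8 + 0 = 8)
w(K, l) = ⅙ (w(K, l) = -1/(-6) = -1*(-⅙) = ⅙)
n = 558 (n = 93/(⅙) = 93*6 = 558)
T(5*1)*n = 8*558 = 4464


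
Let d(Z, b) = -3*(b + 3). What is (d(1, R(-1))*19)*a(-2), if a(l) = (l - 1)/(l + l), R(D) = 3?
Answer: -513/2 ≈ -256.50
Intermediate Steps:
d(Z, b) = -9 - 3*b (d(Z, b) = -3*(3 + b) = -9 - 3*b)
a(l) = (-1 + l)/(2*l) (a(l) = (-1 + l)/((2*l)) = (-1 + l)*(1/(2*l)) = (-1 + l)/(2*l))
(d(1, R(-1))*19)*a(-2) = ((-9 - 3*3)*19)*((1/2)*(-1 - 2)/(-2)) = ((-9 - 9)*19)*((1/2)*(-1/2)*(-3)) = -18*19*(3/4) = -342*3/4 = -513/2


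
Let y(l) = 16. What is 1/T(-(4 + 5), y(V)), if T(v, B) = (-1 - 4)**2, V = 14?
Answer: 1/25 ≈ 0.040000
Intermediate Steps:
T(v, B) = 25 (T(v, B) = (-5)**2 = 25)
1/T(-(4 + 5), y(V)) = 1/25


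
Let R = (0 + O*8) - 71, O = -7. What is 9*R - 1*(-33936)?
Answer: 32793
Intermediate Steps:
R = -127 (R = (0 - 7*8) - 71 = (0 - 56) - 71 = -56 - 71 = -127)
9*R - 1*(-33936) = 9*(-127) - 1*(-33936) = -1143 + 33936 = 32793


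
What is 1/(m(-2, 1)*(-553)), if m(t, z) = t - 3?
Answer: 1/2765 ≈ 0.00036166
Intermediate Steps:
m(t, z) = -3 + t
1/(m(-2, 1)*(-553)) = 1/((-3 - 2)*(-553)) = 1/(-5*(-553)) = 1/2765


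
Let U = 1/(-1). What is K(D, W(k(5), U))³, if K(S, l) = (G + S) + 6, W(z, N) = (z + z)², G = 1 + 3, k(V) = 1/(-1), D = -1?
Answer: 729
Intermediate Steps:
k(V) = -1
G = 4
U = -1
W(z, N) = 4*z² (W(z, N) = (2*z)² = 4*z²)
K(S, l) = 10 + S (K(S, l) = (4 + S) + 6 = 10 + S)
K(D, W(k(5), U))³ = (10 - 1)³ = 9³ = 729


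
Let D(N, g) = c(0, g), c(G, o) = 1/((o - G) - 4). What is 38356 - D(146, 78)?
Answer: 2838343/74 ≈ 38356.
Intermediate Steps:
c(G, o) = 1/(-4 + o - G)
D(N, g) = 1/(-4 + g) (D(N, g) = 1/(-4 + g - 1*0) = 1/(-4 + g + 0) = 1/(-4 + g))
38356 - D(146, 78) = 38356 - 1/(-4 + 78) = 38356 - 1/74 = 2838343/74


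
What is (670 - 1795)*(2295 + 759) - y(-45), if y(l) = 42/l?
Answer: -51536236/15 ≈ -3.4357e+6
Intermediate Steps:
(670 - 1795)*(2295 + 759) - y(-45) = (670 - 1795)*(2295 + 759) - 42/(-45) = -1125*3054 - 42*(-1)/45 = -3435750 - 1*(-14/15) = -3435750 + 14/15 = -51536236/15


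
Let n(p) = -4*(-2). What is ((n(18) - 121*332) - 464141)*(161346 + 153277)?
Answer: -158665952015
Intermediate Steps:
n(p) = 8
((n(18) - 121*332) - 464141)*(161346 + 153277) = ((8 - 121*332) - 464141)*(161346 + 153277) = ((8 - 40172) - 464141)*314623 = (-40164 - 464141)*314623 = -504305*314623 = -158665952015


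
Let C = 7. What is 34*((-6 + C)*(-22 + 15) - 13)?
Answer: -680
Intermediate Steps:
34*((-6 + C)*(-22 + 15) - 13) = 34*((-6 + 7)*(-22 + 15) - 13) = 34*(1*(-7) - 13) = 34*(-7 - 13) = 34*(-20) = -680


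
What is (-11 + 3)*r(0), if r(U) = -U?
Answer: 0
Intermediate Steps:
(-11 + 3)*r(0) = (-11 + 3)*(-1*0) = -8*0 = 0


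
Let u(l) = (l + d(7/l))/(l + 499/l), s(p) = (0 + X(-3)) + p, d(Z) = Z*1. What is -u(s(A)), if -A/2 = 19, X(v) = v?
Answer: -422/545 ≈ -0.77431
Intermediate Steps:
A = -38 (A = -2*19 = -38)
d(Z) = Z
s(p) = -3 + p (s(p) = (0 - 3) + p = -3 + p)
u(l) = (l + 7/l)/(l + 499/l)
-u(s(A)) = -(7 + (-3 - 38)**2)/(499 + (-3 - 38)**2) = -(7 + (-41)**2)/(499 + (-41)**2) = -(7 + 1681)/(499 + 1681) = -1688/2180 = -1*422/545 = -422/545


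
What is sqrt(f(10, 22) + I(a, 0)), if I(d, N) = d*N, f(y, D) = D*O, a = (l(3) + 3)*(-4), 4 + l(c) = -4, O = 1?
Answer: sqrt(22) ≈ 4.6904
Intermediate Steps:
l(c) = -8 (l(c) = -4 - 4 = -8)
a = 20 (a = (-8 + 3)*(-4) = -5*(-4) = 20)
f(y, D) = D (f(y, D) = D*1 = D)
I(d, N) = N*d
sqrt(f(10, 22) + I(a, 0)) = sqrt(22 + 0*20) = sqrt(22 + 0) = sqrt(22)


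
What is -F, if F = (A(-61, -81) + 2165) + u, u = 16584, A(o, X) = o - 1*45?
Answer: -18643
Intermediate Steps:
A(o, X) = -45 + o (A(o, X) = o - 45 = -45 + o)
F = 18643 (F = ((-45 - 61) + 2165) + 16584 = (-106 + 2165) + 16584 = 2059 + 16584 = 18643)
-F = -1*18643 = -18643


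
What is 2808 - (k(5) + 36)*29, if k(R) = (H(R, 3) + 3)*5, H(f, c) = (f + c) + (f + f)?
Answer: -1281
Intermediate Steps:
H(f, c) = c + 3*f (H(f, c) = (c + f) + 2*f = c + 3*f)
k(R) = 30 + 15*R (k(R) = ((3 + 3*R) + 3)*5 = (6 + 3*R)*5 = 30 + 15*R)
2808 - (k(5) + 36)*29 = 2808 - ((30 + 15*5) + 36)*29 = 2808 - ((30 + 75) + 36)*29 = 2808 - (105 + 36)*29 = 2808 - 141*29 = 2808 - 1*4089 = 2808 - 4089 = -1281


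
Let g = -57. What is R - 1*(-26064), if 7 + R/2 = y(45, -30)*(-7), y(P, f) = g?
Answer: 26848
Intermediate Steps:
y(P, f) = -57
R = 784 (R = -14 + 2*(-57*(-7)) = -14 + 2*399 = -14 + 798 = 784)
R - 1*(-26064) = 784 - 1*(-26064) = 784 + 26064 = 26848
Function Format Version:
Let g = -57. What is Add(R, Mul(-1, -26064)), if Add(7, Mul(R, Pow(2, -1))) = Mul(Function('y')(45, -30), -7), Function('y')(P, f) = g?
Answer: 26848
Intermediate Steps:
Function('y')(P, f) = -57
R = 784 (R = Add(-14, Mul(2, Mul(-57, -7))) = Add(-14, Mul(2, 399)) = Add(-14, 798) = 784)
Add(R, Mul(-1, -26064)) = Add(784, Mul(-1, -26064)) = Add(784, 26064) = 26848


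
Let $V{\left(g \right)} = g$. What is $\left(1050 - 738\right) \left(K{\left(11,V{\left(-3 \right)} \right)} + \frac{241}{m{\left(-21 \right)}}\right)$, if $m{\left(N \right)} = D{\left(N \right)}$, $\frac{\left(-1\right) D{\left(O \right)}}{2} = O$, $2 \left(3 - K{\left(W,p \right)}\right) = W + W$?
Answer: $- \frac{4940}{7} \approx -705.71$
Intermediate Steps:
$K{\left(W,p \right)} = 3 - W$ ($K{\left(W,p \right)} = 3 - \frac{W + W}{2} = 3 - \frac{2 W}{2} = 3 - W$)
$D{\left(O \right)} = - 2 O$
$m{\left(N \right)} = - 2 N$
$\left(1050 - 738\right) \left(K{\left(11,V{\left(-3 \right)} \right)} + \frac{241}{m{\left(-21 \right)}}\right) = \left(1050 - 738\right) \left(\left(3 - 11\right) + \frac{241}{\left(-2\right) \left(-21\right)}\right) = 312 \left(\left(3 - 11\right) + \frac{241}{42}\right) = 312 \left(-8 + 241 \cdot \frac{1}{42}\right) = 312 \left(-8 + \frac{241}{42}\right) = 312 \left(- \frac{95}{42}\right) = - \frac{4940}{7}$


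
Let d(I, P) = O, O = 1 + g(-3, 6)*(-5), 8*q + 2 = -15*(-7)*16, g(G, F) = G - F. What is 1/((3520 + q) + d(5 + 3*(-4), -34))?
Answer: 4/15103 ≈ 0.00026485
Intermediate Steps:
q = 839/4 (q = -¼ + (-15*(-7)*16)/8 = -¼ + (105*16)/8 = -¼ + (⅛)*1680 = -¼ + 210 = 839/4 ≈ 209.75)
O = 46 (O = 1 + (-3 - 1*6)*(-5) = 1 + (-3 - 6)*(-5) = 1 - 9*(-5) = 1 + 45 = 46)
d(I, P) = 46
1/((3520 + q) + d(5 + 3*(-4), -34)) = 1/((3520 + 839/4) + 46) = 1/(14919/4 + 46) = 1/(15103/4) = 4/15103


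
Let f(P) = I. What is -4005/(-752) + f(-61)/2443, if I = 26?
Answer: 9803767/1837136 ≈ 5.3364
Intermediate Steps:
f(P) = 26
-4005/(-752) + f(-61)/2443 = -4005/(-752) + 26/2443 = -4005*(-1/752) + 26*(1/2443) = 4005/752 + 26/2443 = 9803767/1837136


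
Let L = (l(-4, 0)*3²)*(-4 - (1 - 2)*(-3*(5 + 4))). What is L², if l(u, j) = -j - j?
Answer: 0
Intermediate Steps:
l(u, j) = -2*j
L = 0 (L = (-2*0*3²)*(-4 - (1 - 2)*(-3*(5 + 4))) = (0*9)*(-4 - (-1)*(-3*9)) = 0*(-4 - (-1)*(-27)) = 0*(-4 - 1*27) = 0*(-4 - 27) = 0*(-31) = 0)
L² = 0² = 0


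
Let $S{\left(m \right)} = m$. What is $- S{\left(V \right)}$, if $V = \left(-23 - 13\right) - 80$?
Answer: $116$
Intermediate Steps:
$V = -116$ ($V = -36 - 80 = -116$)
$- S{\left(V \right)} = \left(-1\right) \left(-116\right) = 116$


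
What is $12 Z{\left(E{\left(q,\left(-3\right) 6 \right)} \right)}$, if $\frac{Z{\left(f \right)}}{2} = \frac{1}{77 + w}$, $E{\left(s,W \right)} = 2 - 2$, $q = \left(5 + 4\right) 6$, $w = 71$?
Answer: $\frac{6}{37} \approx 0.16216$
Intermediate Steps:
$q = 54$ ($q = 9 \cdot 6 = 54$)
$E{\left(s,W \right)} = 0$ ($E{\left(s,W \right)} = 2 - 2 = 0$)
$Z{\left(f \right)} = \frac{1}{74}$ ($Z{\left(f \right)} = \frac{2}{77 + 71} = \frac{2}{148} = 2 \cdot \frac{1}{148} = \frac{1}{74}$)
$12 Z{\left(E{\left(q,\left(-3\right) 6 \right)} \right)} = 12 \cdot \frac{1}{74} = \frac{6}{37}$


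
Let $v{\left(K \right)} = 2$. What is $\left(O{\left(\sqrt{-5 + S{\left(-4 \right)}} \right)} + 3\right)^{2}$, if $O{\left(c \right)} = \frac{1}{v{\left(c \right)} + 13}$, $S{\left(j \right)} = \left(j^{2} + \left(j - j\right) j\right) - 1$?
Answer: $\frac{2116}{225} \approx 9.4044$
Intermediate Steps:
$S{\left(j \right)} = -1 + j^{2}$ ($S{\left(j \right)} = \left(j^{2} + 0 j\right) - 1 = \left(j^{2} + 0\right) - 1 = j^{2} - 1 = -1 + j^{2}$)
$O{\left(c \right)} = \frac{1}{15}$ ($O{\left(c \right)} = \frac{1}{2 + 13} = \frac{1}{15}$)
$\left(O{\left(\sqrt{-5 + S{\left(-4 \right)}} \right)} + 3\right)^{2} = \left(\frac{1}{15} + 3\right)^{2} = \left(\frac{46}{15}\right)^{2} = \frac{2116}{225}$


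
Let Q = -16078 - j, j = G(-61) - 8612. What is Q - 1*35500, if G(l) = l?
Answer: -42905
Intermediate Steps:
j = -8673 (j = -61 - 8612 = -8673)
Q = -7405 (Q = -16078 - 1*(-8673) = -16078 + 8673 = -7405)
Q - 1*35500 = -7405 - 1*35500 = -7405 - 35500 = -42905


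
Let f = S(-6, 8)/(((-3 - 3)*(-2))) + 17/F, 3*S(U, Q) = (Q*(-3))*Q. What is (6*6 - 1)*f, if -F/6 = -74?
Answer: -82285/444 ≈ -185.33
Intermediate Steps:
S(U, Q) = -Q² (S(U, Q) = ((Q*(-3))*Q)/3 = ((-3*Q)*Q)/3 = (-3*Q²)/3 = -Q²)
F = 444 (F = -6*(-74) = 444)
f = -2351/444 (f = (-1*8²)/(((-3 - 3)*(-2))) + 17/444 = (-1*64)/((-6*(-2))) + 17*(1/444) = -64/12 + 17/444 = -64*1/12 + 17/444 = -16/3 + 17/444 = -2351/444 ≈ -5.2950)
(6*6 - 1)*f = (6*6 - 1)*(-2351/444) = (36 - 1)*(-2351/444) = 35*(-2351/444) = -82285/444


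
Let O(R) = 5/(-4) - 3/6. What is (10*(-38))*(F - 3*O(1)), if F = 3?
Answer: -3135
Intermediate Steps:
O(R) = -7/4 (O(R) = 5*(-¼) - 3*⅙ = -5/4 - ½ = -7/4)
(10*(-38))*(F - 3*O(1)) = (10*(-38))*(3 - 3*(-7/4)) = -380*(3 + 21/4) = -380*33/4 = -3135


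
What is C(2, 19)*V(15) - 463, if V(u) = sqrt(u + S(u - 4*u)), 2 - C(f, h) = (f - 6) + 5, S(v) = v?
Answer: -463 + I*sqrt(30) ≈ -463.0 + 5.4772*I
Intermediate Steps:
C(f, h) = 3 - f (C(f, h) = 2 - ((f - 6) + 5) = 2 - ((-6 + f) + 5) = 2 - (-1 + f) = 2 + (1 - f) = 3 - f)
V(u) = sqrt(2)*sqrt(-u) (V(u) = sqrt(u + (u - 4*u)) = sqrt(u - 3*u) = sqrt(-2*u) = sqrt(2)*sqrt(-u))
C(2, 19)*V(15) - 463 = (3 - 1*2)*(sqrt(2)*sqrt(-1*15)) - 463 = (3 - 2)*(sqrt(2)*sqrt(-15)) - 463 = 1*(sqrt(2)*(I*sqrt(15))) - 463 = 1*(I*sqrt(30)) - 463 = I*sqrt(30) - 463 = -463 + I*sqrt(30)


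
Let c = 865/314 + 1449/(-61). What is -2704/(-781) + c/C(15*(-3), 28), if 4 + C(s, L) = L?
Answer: 928883383/359022576 ≈ 2.5873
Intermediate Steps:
c = -402221/19154 (c = 865*(1/314) + 1449*(-1/61) = 865/314 - 1449/61 = -402221/19154 ≈ -20.999)
C(s, L) = -4 + L
-2704/(-781) + c/C(15*(-3), 28) = -2704/(-781) - 402221/(19154*(-4 + 28)) = -2704*(-1/781) - 402221/19154/24 = 2704/781 - 402221/19154*1/24 = 2704/781 - 402221/459696 = 928883383/359022576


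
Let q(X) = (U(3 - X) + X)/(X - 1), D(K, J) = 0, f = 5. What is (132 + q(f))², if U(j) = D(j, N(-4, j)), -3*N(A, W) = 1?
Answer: 284089/16 ≈ 17756.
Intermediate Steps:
N(A, W) = -⅓ (N(A, W) = -⅓*1 = -⅓)
U(j) = 0
q(X) = X/(-1 + X) (q(X) = (0 + X)/(X - 1) = X/(-1 + X))
(132 + q(f))² = (132 + 5/(-1 + 5))² = (132 + 5/4)² = (533/4)² = 284089/16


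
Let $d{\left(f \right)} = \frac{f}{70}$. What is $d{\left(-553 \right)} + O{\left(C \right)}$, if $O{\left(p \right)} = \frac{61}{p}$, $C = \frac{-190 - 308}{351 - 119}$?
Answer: $- \frac{90431}{2490} \approx -36.318$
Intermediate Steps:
$C = - \frac{249}{116}$ ($C = - \frac{498}{232} = \left(-498\right) \frac{1}{232} = - \frac{249}{116} \approx -2.1466$)
$d{\left(f \right)} = \frac{f}{70}$ ($d{\left(f \right)} = f \frac{1}{70} = \frac{f}{70}$)
$d{\left(-553 \right)} + O{\left(C \right)} = \frac{1}{70} \left(-553\right) + \frac{61}{- \frac{249}{116}} = - \frac{79}{10} + 61 \left(- \frac{116}{249}\right) = - \frac{79}{10} - \frac{7076}{249} = - \frac{90431}{2490}$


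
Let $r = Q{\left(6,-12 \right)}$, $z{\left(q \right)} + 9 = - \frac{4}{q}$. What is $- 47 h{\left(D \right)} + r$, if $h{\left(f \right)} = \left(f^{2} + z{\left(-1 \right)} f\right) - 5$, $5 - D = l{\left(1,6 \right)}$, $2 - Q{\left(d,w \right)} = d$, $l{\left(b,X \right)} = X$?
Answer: $-51$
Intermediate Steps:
$z{\left(q \right)} = -9 - \frac{4}{q}$
$Q{\left(d,w \right)} = 2 - d$
$D = -1$ ($D = 5 - 6 = -1$)
$h{\left(f \right)} = -5 + f^{2} - 5 f$ ($h{\left(f \right)} = \left(f^{2} + \left(-9 - \frac{4}{-1}\right) f\right) - 5 = \left(f^{2} + \left(-9 - -4\right) f\right) - 5 = \left(f^{2} + \left(-9 + 4\right) f\right) - 5 = \left(f^{2} - 5 f\right) - 5 = -5 + f^{2} - 5 f$)
$r = -4$ ($r = 2 - 6 = -4$)
$- 47 h{\left(D \right)} + r = - 47 \left(-5 + \left(-1\right)^{2} - -5\right) - 4 = - 47 \left(-5 + 1 + 5\right) - 4 = \left(-47\right) 1 - 4 = -47 - 4 = -51$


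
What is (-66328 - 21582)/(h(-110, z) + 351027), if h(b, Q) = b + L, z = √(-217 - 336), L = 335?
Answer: -43955/175626 ≈ -0.25028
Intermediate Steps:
z = I*√553 (z = √(-553) = I*√553 ≈ 23.516*I)
h(b, Q) = 335 + b (h(b, Q) = b + 335 = 335 + b)
(-66328 - 21582)/(h(-110, z) + 351027) = (-66328 - 21582)/((335 - 110) + 351027) = -87910/(225 + 351027) = -87910/351252 = -87910*1/351252 = -43955/175626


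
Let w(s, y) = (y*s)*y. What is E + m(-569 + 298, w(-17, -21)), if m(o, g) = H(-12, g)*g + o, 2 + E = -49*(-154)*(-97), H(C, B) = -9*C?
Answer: -1541911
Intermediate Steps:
E = -731964 (E = -2 - 49*(-154)*(-97) = -2 + 7546*(-97) = -2 - 731962 = -731964)
w(s, y) = s*y² (w(s, y) = (s*y)*y = s*y²)
m(o, g) = o + 108*g (m(o, g) = (-9*(-12))*g + o = 108*g + o = o + 108*g)
E + m(-569 + 298, w(-17, -21)) = -731964 + ((-569 + 298) + 108*(-17*(-21)²)) = -731964 + (-271 + 108*(-17*441)) = -731964 + (-271 + 108*(-7497)) = -731964 + (-271 - 809676) = -731964 - 809947 = -1541911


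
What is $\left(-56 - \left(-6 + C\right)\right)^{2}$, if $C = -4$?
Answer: $2116$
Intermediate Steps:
$\left(-56 - \left(-6 + C\right)\right)^{2} = \left(-56 + \left(6 - \left(0 \left(-4\right) - 4\right)\right)\right)^{2} = \left(-56 + \left(6 - \left(0 - 4\right)\right)\right)^{2} = \left(-56 + \left(6 - -4\right)\right)^{2} = \left(-56 + \left(6 + 4\right)\right)^{2} = \left(-56 + 10\right)^{2} = \left(-46\right)^{2} = 2116$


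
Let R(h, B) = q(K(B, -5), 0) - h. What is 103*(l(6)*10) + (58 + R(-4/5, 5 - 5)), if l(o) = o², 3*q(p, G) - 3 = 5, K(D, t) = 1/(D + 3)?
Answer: 557122/15 ≈ 37141.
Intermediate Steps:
K(D, t) = 1/(3 + D)
q(p, G) = 8/3 (q(p, G) = 1 + (⅓)*5 = 1 + 5/3 = 8/3)
R(h, B) = 8/3 - h
103*(l(6)*10) + (58 + R(-4/5, 5 - 5)) = 103*(6²*10) + (58 + (8/3 - (-4)/5)) = 103*(36*10) + (58 + (8/3 - (-4)/5)) = 103*360 + (58 + (8/3 - 1*(-⅘))) = 37080 + (58 + (8/3 + ⅘)) = 37080 + (58 + 52/15) = 37080 + 922/15 = 557122/15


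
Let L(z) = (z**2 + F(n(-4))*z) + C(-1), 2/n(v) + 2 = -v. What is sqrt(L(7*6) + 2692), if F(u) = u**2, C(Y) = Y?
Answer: sqrt(4497) ≈ 67.060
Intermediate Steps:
n(v) = 2/(-2 - v)
L(z) = -1 + z + z**2 (L(z) = (z**2 + (-2/(2 - 4))**2*z) - 1 = (z**2 + (-2/(-2))**2*z) - 1 = (z**2 + (-2*(-1/2))**2*z) - 1 = (z**2 + 1**2*z) - 1 = (z**2 + 1*z) - 1 = (z**2 + z) - 1 = (z + z**2) - 1 = -1 + z + z**2)
sqrt(L(7*6) + 2692) = sqrt((-1 + 7*6 + (7*6)**2) + 2692) = sqrt((-1 + 42 + 42**2) + 2692) = sqrt((-1 + 42 + 1764) + 2692) = sqrt(1805 + 2692) = sqrt(4497)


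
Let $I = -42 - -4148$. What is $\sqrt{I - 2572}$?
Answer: $\sqrt{1534} \approx 39.166$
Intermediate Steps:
$I = 4106$ ($I = -42 + 4148 = 4106$)
$\sqrt{I - 2572} = \sqrt{4106 - 2572} = \sqrt{1534}$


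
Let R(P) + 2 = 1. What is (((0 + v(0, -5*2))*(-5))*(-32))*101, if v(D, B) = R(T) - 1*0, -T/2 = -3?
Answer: -16160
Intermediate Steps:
T = 6 (T = -2*(-3) = 6)
R(P) = -1 (R(P) = -2 + 1 = -1)
v(D, B) = -1 (v(D, B) = -1 - 1*0 = -1 + 0 = -1)
(((0 + v(0, -5*2))*(-5))*(-32))*101 = (((0 - 1)*(-5))*(-32))*101 = (-1*(-5)*(-32))*101 = (5*(-32))*101 = -160*101 = -16160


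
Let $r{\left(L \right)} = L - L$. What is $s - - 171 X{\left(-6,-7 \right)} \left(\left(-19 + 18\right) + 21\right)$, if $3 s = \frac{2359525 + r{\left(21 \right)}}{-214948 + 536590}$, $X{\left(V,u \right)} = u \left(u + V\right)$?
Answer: $\frac{300306629245}{964926} \approx 3.1122 \cdot 10^{5}$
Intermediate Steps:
$r{\left(L \right)} = 0$
$X{\left(V,u \right)} = u \left(V + u\right)$
$s = \frac{2359525}{964926}$ ($s = \frac{\left(2359525 + 0\right) \frac{1}{-214948 + 536590}}{3} = \frac{2359525 \cdot \frac{1}{321642}}{3} = \frac{1}{3} \cdot \frac{2359525}{321642} = \frac{2359525}{964926} \approx 2.4453$)
$s - - 171 X{\left(-6,-7 \right)} \left(\left(-19 + 18\right) + 21\right) = \frac{2359525}{964926} - - 171 \left(- 7 \left(-6 - 7\right)\right) \left(\left(-19 + 18\right) + 21\right) = \frac{2359525}{964926} - - 171 \left(\left(-7\right) \left(-13\right)\right) \left(-1 + 21\right) = \frac{2359525}{964926} - \left(-171\right) 91 \cdot 20 = \frac{2359525}{964926} - \left(-15561\right) 20 = \frac{2359525}{964926} - -311220 = \frac{2359525}{964926} + 311220 = \frac{300306629245}{964926}$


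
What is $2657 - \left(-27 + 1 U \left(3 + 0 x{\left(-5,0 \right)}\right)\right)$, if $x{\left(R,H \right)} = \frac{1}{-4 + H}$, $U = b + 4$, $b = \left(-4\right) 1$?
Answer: $2684$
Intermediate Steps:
$b = -4$
$U = 0$ ($U = -4 + 4 = 0$)
$2657 - \left(-27 + 1 U \left(3 + 0 x{\left(-5,0 \right)}\right)\right) = 2657 - \left(-27 + 1 \cdot 0 \left(3 + \frac{0}{-4 + 0}\right)\right) = 2657 - \left(-27 + 0 \left(3 + \frac{0}{-4}\right)\right) = 2657 - \left(-27 + 0 \left(3 + 0 \left(- \frac{1}{4}\right)\right)\right) = 2657 - \left(-27 + 0 \left(3 + 0\right)\right) = 2657 - \left(-27 + 0 \cdot 3\right) = 2657 - \left(-27 + 0\right) = 2657 - -27 = 2657 + 27 = 2684$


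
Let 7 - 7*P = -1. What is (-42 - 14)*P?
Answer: -64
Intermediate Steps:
P = 8/7 (P = 1 - 1/7*(-1) = 1 + 1/7 = 8/7 ≈ 1.1429)
(-42 - 14)*P = (-42 - 14)*(8/7) = -56*8/7 = -64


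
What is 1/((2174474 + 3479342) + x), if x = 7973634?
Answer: 1/13627450 ≈ 7.3381e-8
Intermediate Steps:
1/((2174474 + 3479342) + x) = 1/((2174474 + 3479342) + 7973634) = 1/(5653816 + 7973634) = 1/13627450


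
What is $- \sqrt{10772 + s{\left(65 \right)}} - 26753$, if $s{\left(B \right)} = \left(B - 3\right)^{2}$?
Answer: $-26753 - 6 \sqrt{406} \approx -26874.0$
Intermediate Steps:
$s{\left(B \right)} = \left(-3 + B\right)^{2}$
$- \sqrt{10772 + s{\left(65 \right)}} - 26753 = - \sqrt{10772 + \left(-3 + 65\right)^{2}} - 26753 = - \sqrt{10772 + 62^{2}} - 26753 = - \sqrt{10772 + 3844} - 26753 = - \sqrt{14616} - 26753 = - 6 \sqrt{406} - 26753 = -26753 - 6 \sqrt{406}$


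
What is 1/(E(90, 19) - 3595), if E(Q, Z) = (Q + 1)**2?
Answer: 1/4686 ≈ 0.00021340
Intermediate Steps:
E(Q, Z) = (1 + Q)**2
1/(E(90, 19) - 3595) = 1/((1 + 90)**2 - 3595) = 1/(91**2 - 3595) = 1/(8281 - 3595) = 1/4686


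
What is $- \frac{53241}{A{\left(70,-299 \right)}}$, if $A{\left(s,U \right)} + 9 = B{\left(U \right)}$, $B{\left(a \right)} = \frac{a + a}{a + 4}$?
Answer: $\frac{15706095}{2057} \approx 7635.4$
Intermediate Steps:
$B{\left(a \right)} = \frac{2 a}{4 + a}$
$A{\left(s,U \right)} = -9 + \frac{2 U}{4 + U}$
$- \frac{53241}{A{\left(70,-299 \right)}} = - \frac{53241}{\frac{1}{4 - 299} \left(-36 - -2093\right)} = - \frac{53241}{\frac{1}{-295} \left(-36 + 2093\right)} = - \frac{53241}{\left(- \frac{1}{295}\right) 2057} = - \frac{53241}{- \frac{2057}{295}} = \left(-53241\right) \left(- \frac{295}{2057}\right) = \frac{15706095}{2057}$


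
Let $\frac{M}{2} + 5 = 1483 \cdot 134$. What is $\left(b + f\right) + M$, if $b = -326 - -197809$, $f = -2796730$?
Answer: $-2201813$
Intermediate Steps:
$M = 397434$ ($M = -10 + 2 \cdot 1483 \cdot 134 = -10 + 2 \cdot 198722 = -10 + 397444 = 397434$)
$b = 197483$ ($b = -326 + 197809 = 197483$)
$\left(b + f\right) + M = \left(197483 - 2796730\right) + 397434 = -2599247 + 397434 = -2201813$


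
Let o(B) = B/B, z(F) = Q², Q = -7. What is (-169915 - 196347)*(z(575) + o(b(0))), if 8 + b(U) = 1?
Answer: -18313100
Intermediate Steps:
b(U) = -7 (b(U) = -8 + 1 = -7)
z(F) = 49 (z(F) = (-7)² = 49)
o(B) = 1
(-169915 - 196347)*(z(575) + o(b(0))) = (-169915 - 196347)*(49 + 1) = -366262*50 = -18313100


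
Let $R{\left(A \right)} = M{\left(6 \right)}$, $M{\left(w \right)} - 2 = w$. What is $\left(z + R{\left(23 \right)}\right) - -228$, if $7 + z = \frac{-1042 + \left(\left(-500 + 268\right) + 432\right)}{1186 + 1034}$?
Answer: $\frac{253769}{1110} \approx 228.62$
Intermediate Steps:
$M{\left(w \right)} = 2 + w$
$z = - \frac{8191}{1110}$ ($z = -7 + \frac{-1042 + \left(\left(-500 + 268\right) + 432\right)}{1186 + 1034} = -7 + \frac{-1042 + \left(-232 + 432\right)}{2220} = -7 + \left(-1042 + 200\right) \frac{1}{2220} = -7 - \frac{421}{1110} = - \frac{8191}{1110} \approx -7.3793$)
$R{\left(A \right)} = 8$ ($R{\left(A \right)} = 2 + 6 = 8$)
$\left(z + R{\left(23 \right)}\right) - -228 = \left(- \frac{8191}{1110} + 8\right) - -228 = \frac{689}{1110} + 228 = \frac{253769}{1110}$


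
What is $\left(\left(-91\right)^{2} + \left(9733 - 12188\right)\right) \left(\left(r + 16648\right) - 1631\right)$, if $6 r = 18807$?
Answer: $105750639$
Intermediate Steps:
$r = \frac{6269}{2}$ ($r = \frac{1}{6} \cdot 18807 = \frac{6269}{2} \approx 3134.5$)
$\left(\left(-91\right)^{2} + \left(9733 - 12188\right)\right) \left(\left(r + 16648\right) - 1631\right) = \left(\left(-91\right)^{2} + \left(9733 - 12188\right)\right) \left(\left(\frac{6269}{2} + 16648\right) - 1631\right) = \left(8281 + \left(9733 - 12188\right)\right) \left(\frac{39565}{2} - 1631\right) = \left(8281 - 2455\right) \left(\frac{39565}{2} - 1631\right) = 5826 \cdot \frac{36303}{2} = 105750639$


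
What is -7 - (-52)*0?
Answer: -7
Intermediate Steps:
-7 - (-52)*0 = -7 - 13*0 = -7 + 0 = -7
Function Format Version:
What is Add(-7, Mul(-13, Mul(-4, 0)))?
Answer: -7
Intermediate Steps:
Add(-7, Mul(-13, Mul(-4, 0))) = Add(-7, Mul(-13, 0)) = Add(-7, 0) = -7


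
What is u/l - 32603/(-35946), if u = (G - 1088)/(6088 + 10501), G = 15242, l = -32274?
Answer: 969717876893/1069180591842 ≈ 0.90697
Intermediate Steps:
u = 14154/16589 (u = (15242 - 1088)/(6088 + 10501) = 14154/16589 ≈ 0.85322)
u/l - 32603/(-35946) = (14154/16589)/(-32274) - 32603/(-35946) = (14154/16589)*(-1/32274) - 32603*(-1/35946) = -2359/89232231 + 32603/35946 = 969717876893/1069180591842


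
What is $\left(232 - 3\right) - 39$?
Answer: $190$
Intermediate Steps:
$\left(232 - 3\right) - 39 = 229 - 39 = 190$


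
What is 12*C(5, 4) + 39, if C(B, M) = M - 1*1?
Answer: 75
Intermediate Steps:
C(B, M) = -1 + M (C(B, M) = M - 1 = -1 + M)
12*C(5, 4) + 39 = 12*(-1 + 4) + 39 = 12*3 + 39 = 36 + 39 = 75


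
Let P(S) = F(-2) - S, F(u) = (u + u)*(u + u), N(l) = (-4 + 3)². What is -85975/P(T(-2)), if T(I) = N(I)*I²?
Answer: -85975/12 ≈ -7164.6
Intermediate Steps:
N(l) = 1 (N(l) = (-1)² = 1)
T(I) = I² (T(I) = 1*I² = I²)
F(u) = 4*u² (F(u) = (2*u)*(2*u) = 4*u²)
P(S) = 16 - S (P(S) = 4*(-2)² - S = 4*4 - S = 16 - S)
-85975/P(T(-2)) = -85975/(16 - 1*(-2)²) = -85975/(16 - 1*4) = -85975/(16 - 4) = -85975/12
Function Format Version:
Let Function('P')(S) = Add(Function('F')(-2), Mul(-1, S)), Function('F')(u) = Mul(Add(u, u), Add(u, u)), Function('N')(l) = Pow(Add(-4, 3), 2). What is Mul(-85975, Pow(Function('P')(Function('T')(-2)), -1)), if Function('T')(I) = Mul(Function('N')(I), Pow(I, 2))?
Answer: Rational(-85975, 12) ≈ -7164.6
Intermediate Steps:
Function('N')(l) = 1 (Function('N')(l) = Pow(-1, 2) = 1)
Function('T')(I) = Pow(I, 2) (Function('T')(I) = Mul(1, Pow(I, 2)) = Pow(I, 2))
Function('F')(u) = Mul(4, Pow(u, 2)) (Function('F')(u) = Mul(Mul(2, u), Mul(2, u)) = Mul(4, Pow(u, 2)))
Function('P')(S) = Add(16, Mul(-1, S)) (Function('P')(S) = Add(Mul(4, Pow(-2, 2)), Mul(-1, S)) = Add(Mul(4, 4), Mul(-1, S)) = Add(16, Mul(-1, S)))
Mul(-85975, Pow(Function('P')(Function('T')(-2)), -1)) = Mul(-85975, Pow(Add(16, Mul(-1, Pow(-2, 2))), -1)) = Mul(-85975, Pow(Add(16, Mul(-1, 4)), -1)) = Mul(-85975, Pow(Add(16, -4), -1)) = Mul(-85975, Pow(12, -1)) = Mul(-85975, Rational(1, 12)) = Rational(-85975, 12)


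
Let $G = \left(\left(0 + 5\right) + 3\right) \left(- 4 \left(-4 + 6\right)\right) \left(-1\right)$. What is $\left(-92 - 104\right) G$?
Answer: $-12544$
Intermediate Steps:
$G = 64$ ($G = \left(5 + 3\right) \left(\left(-4\right) 2\right) \left(-1\right) = 8 \left(-8\right) \left(-1\right) = \left(-64\right) \left(-1\right) = 64$)
$\left(-92 - 104\right) G = \left(-92 - 104\right) 64 = \left(-196\right) 64 = -12544$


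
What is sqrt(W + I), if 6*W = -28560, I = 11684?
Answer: 2*sqrt(1731) ≈ 83.211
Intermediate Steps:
W = -4760 (W = (1/6)*(-28560) = -4760)
sqrt(W + I) = sqrt(-4760 + 11684) = sqrt(6924) = 2*sqrt(1731)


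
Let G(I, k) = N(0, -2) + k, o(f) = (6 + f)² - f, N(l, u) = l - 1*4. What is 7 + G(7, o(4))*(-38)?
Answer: -3489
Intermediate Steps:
N(l, u) = -4 + l (N(l, u) = l - 4 = -4 + l)
G(I, k) = -4 + k (G(I, k) = (-4 + 0) + k = -4 + k)
7 + G(7, o(4))*(-38) = 7 + (-4 + ((6 + 4)² - 1*4))*(-38) = 7 + (-4 + (10² - 4))*(-38) = 7 + (-4 + (100 - 4))*(-38) = 7 + (-4 + 96)*(-38) = 7 + 92*(-38) = 7 - 3496 = -3489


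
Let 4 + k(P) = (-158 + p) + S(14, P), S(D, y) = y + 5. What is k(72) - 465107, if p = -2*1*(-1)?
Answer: -465190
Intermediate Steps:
S(D, y) = 5 + y
p = 2 (p = -2*(-1) = 2)
k(P) = -155 + P (k(P) = -4 + ((-158 + 2) + (5 + P)) = -4 + (-156 + (5 + P)) = -4 + (-151 + P) = -155 + P)
k(72) - 465107 = (-155 + 72) - 465107 = -83 - 465107 = -465190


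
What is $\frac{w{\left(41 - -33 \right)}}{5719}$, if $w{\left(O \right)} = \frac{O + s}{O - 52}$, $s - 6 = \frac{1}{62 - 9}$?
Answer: $\frac{4241}{6668354} \approx 0.00063599$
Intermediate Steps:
$s = \frac{319}{53}$ ($s = 6 + \frac{1}{62 - 9} = 6 + \frac{1}{53} = \frac{319}{53} \approx 6.0189$)
$w{\left(O \right)} = \frac{\frac{319}{53} + O}{-52 + O}$ ($w{\left(O \right)} = \frac{O + \frac{319}{53}}{O - 52} = \frac{\frac{319}{53} + O}{-52 + O}$)
$\frac{w{\left(41 - -33 \right)}}{5719} = \frac{\frac{1}{-52 + \left(41 - -33\right)} \left(\frac{319}{53} + \left(41 - -33\right)\right)}{5719} = \frac{\frac{319}{53} + \left(41 + 33\right)}{-52 + \left(41 + 33\right)} \frac{1}{5719} = \frac{\frac{319}{53} + 74}{-52 + 74} \cdot \frac{1}{5719} = \frac{1}{22} \cdot \frac{4241}{53} \cdot \frac{1}{5719} = \frac{4241}{1166} \cdot \frac{1}{5719} = \frac{4241}{6668354}$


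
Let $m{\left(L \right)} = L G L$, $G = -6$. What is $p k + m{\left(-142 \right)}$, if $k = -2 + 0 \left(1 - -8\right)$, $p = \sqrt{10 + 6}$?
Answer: $-120992$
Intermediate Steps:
$p = 4$ ($p = \sqrt{16} = 4$)
$m{\left(L \right)} = - 6 L^{2}$ ($m{\left(L \right)} = L \left(-6\right) L = - 6 L L = - 6 L^{2}$)
$k = -2$ ($k = -2 + 0 \left(1 + 8\right) = -2 + 0 \cdot 9 = -2 + 0 = -2$)
$p k + m{\left(-142 \right)} = 4 \left(-2\right) - 6 \left(-142\right)^{2} = -8 - 120984 = -120992$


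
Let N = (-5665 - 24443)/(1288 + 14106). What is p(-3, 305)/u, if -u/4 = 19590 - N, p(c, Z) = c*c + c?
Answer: -7697/100532856 ≈ -7.6562e-5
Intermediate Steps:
N = -15054/7697 (N = -30108/15394 = -30108*1/15394 = -15054/7697 ≈ -1.9558)
p(c, Z) = c + c² (p(c, Z) = c² + c = c + c²)
u = -603197136/7697 (u = -4*(19590 - 1*(-15054/7697)) = -4*(19590 + 15054/7697) = -4*150799284/7697 = -603197136/7697 ≈ -78368.)
p(-3, 305)/u = (-3*(1 - 3))/(-603197136/7697) = -3*(-2)*(-7697/603197136) = 6*(-7697/603197136) = -7697/100532856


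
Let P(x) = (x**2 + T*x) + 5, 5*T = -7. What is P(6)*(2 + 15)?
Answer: 2771/5 ≈ 554.20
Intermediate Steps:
T = -7/5 (T = (1/5)*(-7) = -7/5 ≈ -1.4000)
P(x) = 5 + x**2 - 7*x/5 (P(x) = (x**2 - 7*x/5) + 5 = 5 + x**2 - 7*x/5)
P(6)*(2 + 15) = (5 + 6**2 - 7/5*6)*(2 + 15) = (5 + 36 - 42/5)*17 = (163/5)*17 = 2771/5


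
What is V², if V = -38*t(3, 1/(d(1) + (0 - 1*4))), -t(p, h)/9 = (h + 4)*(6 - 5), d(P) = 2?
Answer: 1432809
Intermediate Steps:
t(p, h) = -36 - 9*h (t(p, h) = -9*(h + 4)*(6 - 5) = -9*(4 + h) = -36 - 9*h)
V = 1197 (V = -38*(-36 - 9/(2 + (0 - 1*4))) = -38*(-36 - 9/(2 + (0 - 4))) = -38*(-36 - 9/(2 - 4)) = -38*(-36 - 9/(-2)) = -38*(-36 - 9*(-½)) = -38*(-36 + 9/2) = -38*(-63/2) = 1197)
V² = 1197² = 1432809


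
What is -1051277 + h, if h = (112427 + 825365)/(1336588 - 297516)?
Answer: -34135986161/32471 ≈ -1.0513e+6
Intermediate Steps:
h = 29306/32471 (h = 937792/1039072 = 937792*(1/1039072) = 29306/32471 ≈ 0.90253)
-1051277 + h = -1051277 + 29306/32471 = -34135986161/32471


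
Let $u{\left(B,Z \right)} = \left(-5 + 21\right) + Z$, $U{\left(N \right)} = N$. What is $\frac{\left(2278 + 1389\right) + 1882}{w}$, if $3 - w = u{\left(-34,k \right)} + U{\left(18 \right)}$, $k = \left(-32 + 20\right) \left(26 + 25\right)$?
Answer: $\frac{5549}{581} \approx 9.5508$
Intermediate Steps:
$k = -612$ ($k = \left(-12\right) 51 = -612$)
$u{\left(B,Z \right)} = 16 + Z$
$w = 581$ ($w = 3 - \left(\left(16 - 612\right) + 18\right) = 3 - \left(-596 + 18\right) = 3 - -578 = 3 + 578 = 581$)
$\frac{\left(2278 + 1389\right) + 1882}{w} = \frac{\left(2278 + 1389\right) + 1882}{581} = \left(3667 + 1882\right) \frac{1}{581} = 5549 \cdot \frac{1}{581} = \frac{5549}{581}$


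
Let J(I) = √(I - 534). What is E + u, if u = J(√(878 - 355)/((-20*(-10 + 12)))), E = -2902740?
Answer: -2902740 + I*√(213600 + 10*√523)/20 ≈ -2.9027e+6 + 23.121*I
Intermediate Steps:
J(I) = √(-534 + I)
u = √(-534 - √523/40) (u = √(-534 + √(878 - 355)/((-20*(-10 + 12)))) = √(-534 + √523/((-20*2))) = √(-534 + √523/(-40)) = √(-534 + √523*(-1/40)) = √(-534 - √523/40) ≈ 23.121*I)
E + u = -2902740 + √(-213600 - 10*√523)/20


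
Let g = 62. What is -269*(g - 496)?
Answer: 116746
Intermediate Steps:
-269*(g - 496) = -269*(62 - 496) = -269*(-434) = 116746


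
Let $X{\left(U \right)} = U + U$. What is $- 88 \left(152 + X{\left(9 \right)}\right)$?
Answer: $-14960$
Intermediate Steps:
$X{\left(U \right)} = 2 U$
$- 88 \left(152 + X{\left(9 \right)}\right) = - 88 \left(152 + 2 \cdot 9\right) = - 88 \left(152 + 18\right) = \left(-88\right) 170 = -14960$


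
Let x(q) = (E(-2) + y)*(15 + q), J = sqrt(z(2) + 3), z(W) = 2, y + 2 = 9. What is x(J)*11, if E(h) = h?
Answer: 825 + 55*sqrt(5) ≈ 947.98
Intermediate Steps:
y = 7 (y = -2 + 9 = 7)
J = sqrt(5) (J = sqrt(2 + 3) = sqrt(5) ≈ 2.2361)
x(q) = 75 + 5*q (x(q) = (-2 + 7)*(15 + q) = 5*(15 + q) = 75 + 5*q)
x(J)*11 = (75 + 5*sqrt(5))*11 = 825 + 55*sqrt(5)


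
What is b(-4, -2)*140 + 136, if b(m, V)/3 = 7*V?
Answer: -5744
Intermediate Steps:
b(m, V) = 21*V (b(m, V) = 3*(7*V) = 21*V)
b(-4, -2)*140 + 136 = (21*(-2))*140 + 136 = -42*140 + 136 = -5880 + 136 = -5744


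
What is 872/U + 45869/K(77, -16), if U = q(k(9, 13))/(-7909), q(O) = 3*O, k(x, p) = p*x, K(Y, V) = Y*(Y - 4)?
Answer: -38749958389/1972971 ≈ -19640.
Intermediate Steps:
K(Y, V) = Y*(-4 + Y)
U = -351/7909 (U = (3*(13*9))/(-7909) = (3*117)*(-1/7909) = 351*(-1/7909) = -351/7909 ≈ -0.044380)
872/U + 45869/K(77, -16) = 872/(-351/7909) + 45869/((77*(-4 + 77))) = 872*(-7909/351) + 45869/((77*73)) = -6896648/351 + 45869/5621 = -38749958389/1972971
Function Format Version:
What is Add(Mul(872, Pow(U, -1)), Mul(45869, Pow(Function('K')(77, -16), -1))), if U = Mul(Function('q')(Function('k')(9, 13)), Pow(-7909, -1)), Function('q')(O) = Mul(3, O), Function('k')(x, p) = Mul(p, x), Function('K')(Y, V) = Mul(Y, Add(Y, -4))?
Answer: Rational(-38749958389, 1972971) ≈ -19640.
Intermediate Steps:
Function('K')(Y, V) = Mul(Y, Add(-4, Y))
U = Rational(-351, 7909) (U = Mul(Mul(3, Mul(13, 9)), Pow(-7909, -1)) = Mul(Mul(3, 117), Rational(-1, 7909)) = Mul(351, Rational(-1, 7909)) = Rational(-351, 7909) ≈ -0.044380)
Add(Mul(872, Pow(U, -1)), Mul(45869, Pow(Function('K')(77, -16), -1))) = Add(Mul(872, Pow(Rational(-351, 7909), -1)), Mul(45869, Pow(Mul(77, Add(-4, 77)), -1))) = Add(Mul(872, Rational(-7909, 351)), Mul(45869, Pow(Mul(77, 73), -1))) = Add(Rational(-6896648, 351), Mul(45869, Pow(5621, -1))) = Add(Rational(-6896648, 351), Mul(45869, Rational(1, 5621))) = Add(Rational(-6896648, 351), Rational(45869, 5621)) = Rational(-38749958389, 1972971)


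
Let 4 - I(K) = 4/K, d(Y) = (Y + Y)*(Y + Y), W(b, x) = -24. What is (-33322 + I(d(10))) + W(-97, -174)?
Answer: -3334201/100 ≈ -33342.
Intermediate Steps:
d(Y) = 4*Y² (d(Y) = (2*Y)*(2*Y) = 4*Y²)
I(K) = 4 - 4/K
(-33322 + I(d(10))) + W(-97, -174) = (-33322 + (4 - 4/(4*10²))) - 24 = (-33322 + (4 - 4/(4*100))) - 24 = (-33322 + (4 - 4/400)) - 24 = (-33322 + (4 - 4*1/400)) - 24 = (-33322 + (4 - 1/100)) - 24 = (-33322 + 399/100) - 24 = -3331801/100 - 24 = -3334201/100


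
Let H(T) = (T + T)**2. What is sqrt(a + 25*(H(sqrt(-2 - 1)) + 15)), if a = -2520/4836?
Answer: 3*sqrt(1344005)/403 ≈ 8.6301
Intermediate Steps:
a = -210/403 (a = -2520*1/4836 = -210/403 ≈ -0.52109)
H(T) = 4*T**2 (H(T) = (2*T)**2 = 4*T**2)
sqrt(a + 25*(H(sqrt(-2 - 1)) + 15)) = sqrt(-210/403 + 25*(4*(sqrt(-2 - 1))**2 + 15)) = sqrt(-210/403 + 25*(4*(sqrt(-3))**2 + 15)) = sqrt(-210/403 + 25*(4*(I*sqrt(3))**2 + 15)) = sqrt(-210/403 + 25*(4*(-3) + 15)) = sqrt(-210/403 + 25*(-12 + 15)) = sqrt(-210/403 + 25*3) = sqrt(-210/403 + 75) = sqrt(30015/403) = 3*sqrt(1344005)/403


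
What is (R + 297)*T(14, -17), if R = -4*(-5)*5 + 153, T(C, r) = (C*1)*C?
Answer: 107800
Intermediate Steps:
T(C, r) = C**2 (T(C, r) = C*C = C**2)
R = 253 (R = 20*5 + 153 = 100 + 153 = 253)
(R + 297)*T(14, -17) = (253 + 297)*14**2 = 550*196 = 107800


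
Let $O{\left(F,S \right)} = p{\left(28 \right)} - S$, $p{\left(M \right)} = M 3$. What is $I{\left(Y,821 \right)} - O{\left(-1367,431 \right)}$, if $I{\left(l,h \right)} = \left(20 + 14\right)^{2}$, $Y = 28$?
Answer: $1503$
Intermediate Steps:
$I{\left(l,h \right)} = 1156$ ($I{\left(l,h \right)} = 34^{2} = 1156$)
$p{\left(M \right)} = 3 M$
$O{\left(F,S \right)} = 84 - S$ ($O{\left(F,S \right)} = 3 \cdot 28 - S = 84 - S$)
$I{\left(Y,821 \right)} - O{\left(-1367,431 \right)} = 1156 - \left(84 - 431\right) = 1156 - -347 = 1156 + 347 = 1503$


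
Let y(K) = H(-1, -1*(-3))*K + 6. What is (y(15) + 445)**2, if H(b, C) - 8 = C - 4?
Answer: 309136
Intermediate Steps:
H(b, C) = 4 + C (H(b, C) = 8 + (C - 4) = 8 + (-4 + C) = 4 + C)
y(K) = 6 + 7*K (y(K) = (4 - 1*(-3))*K + 6 = (4 + 3)*K + 6 = 7*K + 6 = 6 + 7*K)
(y(15) + 445)**2 = ((6 + 7*15) + 445)**2 = ((6 + 105) + 445)**2 = (111 + 445)**2 = 556**2 = 309136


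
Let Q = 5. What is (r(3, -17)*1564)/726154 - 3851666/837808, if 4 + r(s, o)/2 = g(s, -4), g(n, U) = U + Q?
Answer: -701191165709/152094407608 ≈ -4.6102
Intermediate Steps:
g(n, U) = 5 + U (g(n, U) = U + 5 = 5 + U)
r(s, o) = -6 (r(s, o) = -8 + 2*(5 - 4) = -8 + 2*1 = -8 + 2 = -6)
(r(3, -17)*1564)/726154 - 3851666/837808 = -6*1564/726154 - 3851666/837808 = -9384*1/726154 - 3851666*1/837808 = -4692/363077 - 1925833/418904 = -701191165709/152094407608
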